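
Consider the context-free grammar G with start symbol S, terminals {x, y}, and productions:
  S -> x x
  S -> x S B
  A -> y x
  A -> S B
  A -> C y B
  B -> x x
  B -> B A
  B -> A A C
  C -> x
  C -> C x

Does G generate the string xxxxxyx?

S ⇒ xSB ⇒ xxxB ⇒ xxxBA ⇒ xxxxxA ⇒ xxxxxyx

yes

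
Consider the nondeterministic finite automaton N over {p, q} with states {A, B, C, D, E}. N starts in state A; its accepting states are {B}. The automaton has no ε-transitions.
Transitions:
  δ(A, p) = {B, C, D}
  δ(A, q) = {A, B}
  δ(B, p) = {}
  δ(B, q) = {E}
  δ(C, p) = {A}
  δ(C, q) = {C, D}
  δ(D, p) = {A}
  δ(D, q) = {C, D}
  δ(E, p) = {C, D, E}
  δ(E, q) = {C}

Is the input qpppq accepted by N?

rejected

Start: {A}
read q: {A, B}
read p: {B, C, D}
read p: {A}
read p: {B, C, D}
read q: {C, D, E}
Reachable ∩ accepting = {} — empty.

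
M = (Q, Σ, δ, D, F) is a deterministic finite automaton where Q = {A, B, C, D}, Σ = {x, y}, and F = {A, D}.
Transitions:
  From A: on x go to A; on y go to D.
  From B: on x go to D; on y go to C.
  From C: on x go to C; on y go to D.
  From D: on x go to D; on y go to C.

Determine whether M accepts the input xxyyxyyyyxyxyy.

D --x--> D
D --x--> D
D --y--> C
C --y--> D
D --x--> D
D --y--> C
C --y--> D
D --y--> C
C --y--> D
D --x--> D
D --y--> C
C --x--> C
C --y--> D
D --y--> C
End in state C, which is not an accepting state.

rejected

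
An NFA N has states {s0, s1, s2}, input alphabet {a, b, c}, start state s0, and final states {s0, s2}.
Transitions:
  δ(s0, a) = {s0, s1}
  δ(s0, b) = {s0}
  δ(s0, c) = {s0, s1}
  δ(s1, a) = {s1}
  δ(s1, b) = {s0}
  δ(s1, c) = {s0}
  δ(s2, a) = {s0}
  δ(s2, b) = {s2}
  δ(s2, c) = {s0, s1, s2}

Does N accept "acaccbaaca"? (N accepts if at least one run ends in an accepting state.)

Start: {s0}
read a: {s0, s1}
read c: {s0, s1}
read a: {s0, s1}
read c: {s0, s1}
read c: {s0, s1}
read b: {s0}
read a: {s0, s1}
read a: {s0, s1}
read c: {s0, s1}
read a: {s0, s1}
Reachable ∩ accepting = {s0} — nonempty.

accepted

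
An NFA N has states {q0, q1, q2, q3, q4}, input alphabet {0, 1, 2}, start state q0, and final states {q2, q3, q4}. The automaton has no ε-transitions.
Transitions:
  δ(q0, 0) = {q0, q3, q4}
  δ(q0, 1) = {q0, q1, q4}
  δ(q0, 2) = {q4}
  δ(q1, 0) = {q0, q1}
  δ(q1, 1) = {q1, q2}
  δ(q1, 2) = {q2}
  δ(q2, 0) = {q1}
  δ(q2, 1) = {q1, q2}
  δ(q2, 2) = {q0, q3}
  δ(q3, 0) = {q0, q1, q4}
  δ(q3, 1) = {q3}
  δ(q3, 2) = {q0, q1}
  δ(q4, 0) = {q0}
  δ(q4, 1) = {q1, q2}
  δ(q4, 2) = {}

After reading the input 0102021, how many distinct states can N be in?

4

Start: {q0}
read 0: {q0, q3, q4}
read 1: {q0, q1, q2, q3, q4}
read 0: {q0, q1, q3, q4}
read 2: {q0, q1, q2, q4}
read 0: {q0, q1, q3, q4}
read 2: {q0, q1, q2, q4}
read 1: {q0, q1, q2, q4}
Final reachable set {q0, q1, q2, q4} has 4 states.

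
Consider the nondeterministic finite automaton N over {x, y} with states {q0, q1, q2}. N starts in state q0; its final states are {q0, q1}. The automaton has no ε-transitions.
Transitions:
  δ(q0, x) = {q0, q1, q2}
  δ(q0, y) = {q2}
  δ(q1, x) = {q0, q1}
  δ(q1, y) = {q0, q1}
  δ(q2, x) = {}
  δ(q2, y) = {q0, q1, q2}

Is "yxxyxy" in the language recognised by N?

rejected

Start: {q0}
read y: {q2}
read x: {}
The reachable set is empty and stays empty for the remaining 4 symbols.
Reachable ∩ accepting = {} — empty.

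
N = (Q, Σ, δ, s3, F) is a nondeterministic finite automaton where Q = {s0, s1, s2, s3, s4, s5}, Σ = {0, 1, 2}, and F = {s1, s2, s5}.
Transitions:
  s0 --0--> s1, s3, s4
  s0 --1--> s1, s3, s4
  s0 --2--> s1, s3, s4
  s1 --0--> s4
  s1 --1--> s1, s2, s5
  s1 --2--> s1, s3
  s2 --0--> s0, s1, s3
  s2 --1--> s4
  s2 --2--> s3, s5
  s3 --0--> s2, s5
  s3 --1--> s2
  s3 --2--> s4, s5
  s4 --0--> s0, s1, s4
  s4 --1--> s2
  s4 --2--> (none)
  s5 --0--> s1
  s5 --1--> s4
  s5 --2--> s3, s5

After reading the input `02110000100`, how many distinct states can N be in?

Start: {s3}
read 0: {s2, s5}
read 2: {s3, s5}
read 1: {s2, s4}
read 1: {s2, s4}
read 0: {s0, s1, s3, s4}
read 0: {s0, s1, s2, s3, s4, s5}
read 0: {s0, s1, s2, s3, s4, s5}
read 0: {s0, s1, s2, s3, s4, s5}
read 1: {s1, s2, s3, s4, s5}
read 0: {s0, s1, s2, s3, s4, s5}
read 0: {s0, s1, s2, s3, s4, s5}
Final reachable set {s0, s1, s2, s3, s4, s5} has 6 states.

6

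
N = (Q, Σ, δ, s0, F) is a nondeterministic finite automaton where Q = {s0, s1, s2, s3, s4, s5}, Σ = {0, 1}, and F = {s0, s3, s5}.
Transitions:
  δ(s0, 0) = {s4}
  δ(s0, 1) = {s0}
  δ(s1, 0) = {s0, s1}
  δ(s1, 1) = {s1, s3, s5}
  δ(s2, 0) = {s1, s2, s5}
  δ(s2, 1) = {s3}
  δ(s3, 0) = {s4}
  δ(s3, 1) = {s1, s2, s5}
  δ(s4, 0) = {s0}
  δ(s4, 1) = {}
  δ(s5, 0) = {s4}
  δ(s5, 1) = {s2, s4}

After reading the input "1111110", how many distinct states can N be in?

1

Start: {s0}
read 1: {s0}
read 1: {s0}
read 1: {s0}
read 1: {s0}
read 1: {s0}
read 1: {s0}
read 0: {s4}
Final reachable set {s4} has 1 state.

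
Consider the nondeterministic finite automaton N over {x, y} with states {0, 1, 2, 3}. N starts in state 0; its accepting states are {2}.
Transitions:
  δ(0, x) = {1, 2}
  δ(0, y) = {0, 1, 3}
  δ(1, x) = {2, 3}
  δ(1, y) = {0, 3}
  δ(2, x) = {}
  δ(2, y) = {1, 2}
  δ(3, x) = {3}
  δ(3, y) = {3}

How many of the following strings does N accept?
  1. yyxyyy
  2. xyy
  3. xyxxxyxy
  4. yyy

yyxyyy: accepted
xyy: accepted
xyxxxyxy: rejected
yyy: rejected

2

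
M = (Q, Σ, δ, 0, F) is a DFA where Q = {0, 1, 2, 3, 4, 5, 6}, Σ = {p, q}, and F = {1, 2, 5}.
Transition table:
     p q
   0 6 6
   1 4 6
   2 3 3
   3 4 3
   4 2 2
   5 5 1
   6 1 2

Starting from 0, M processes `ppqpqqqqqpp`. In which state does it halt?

0 --p--> 6
6 --p--> 1
1 --q--> 6
6 --p--> 1
1 --q--> 6
6 --q--> 2
2 --q--> 3
3 --q--> 3
3 --q--> 3
3 --p--> 4
4 --p--> 2

2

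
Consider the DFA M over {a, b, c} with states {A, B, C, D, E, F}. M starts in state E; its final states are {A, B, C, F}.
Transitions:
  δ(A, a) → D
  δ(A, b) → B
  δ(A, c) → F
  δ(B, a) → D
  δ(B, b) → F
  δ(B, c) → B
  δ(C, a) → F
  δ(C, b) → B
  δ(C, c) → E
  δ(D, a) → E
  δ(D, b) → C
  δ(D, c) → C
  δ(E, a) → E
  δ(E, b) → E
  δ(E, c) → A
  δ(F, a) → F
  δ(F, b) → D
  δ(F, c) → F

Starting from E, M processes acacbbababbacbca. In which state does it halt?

E --a--> E
E --c--> A
A --a--> D
D --c--> C
C --b--> B
B --b--> F
F --a--> F
F --b--> D
D --a--> E
E --b--> E
E --b--> E
E --a--> E
E --c--> A
A --b--> B
B --c--> B
B --a--> D

D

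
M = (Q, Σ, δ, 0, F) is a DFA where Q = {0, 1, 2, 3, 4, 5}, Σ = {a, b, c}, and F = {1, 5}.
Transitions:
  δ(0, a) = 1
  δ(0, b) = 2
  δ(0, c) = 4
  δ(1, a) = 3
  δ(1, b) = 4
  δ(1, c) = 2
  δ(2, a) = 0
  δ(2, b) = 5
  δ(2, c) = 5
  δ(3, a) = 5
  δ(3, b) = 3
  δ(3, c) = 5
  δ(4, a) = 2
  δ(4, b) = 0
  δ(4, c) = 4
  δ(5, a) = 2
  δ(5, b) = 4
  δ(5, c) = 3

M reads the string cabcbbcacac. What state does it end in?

5

0 --c--> 4
4 --a--> 2
2 --b--> 5
5 --c--> 3
3 --b--> 3
3 --b--> 3
3 --c--> 5
5 --a--> 2
2 --c--> 5
5 --a--> 2
2 --c--> 5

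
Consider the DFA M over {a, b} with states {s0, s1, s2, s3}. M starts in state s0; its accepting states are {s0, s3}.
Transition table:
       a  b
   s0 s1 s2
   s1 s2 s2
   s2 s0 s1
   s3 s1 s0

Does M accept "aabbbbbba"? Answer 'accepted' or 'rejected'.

s0 --a--> s1
s1 --a--> s2
s2 --b--> s1
s1 --b--> s2
s2 --b--> s1
s1 --b--> s2
s2 --b--> s1
s1 --b--> s2
s2 --a--> s0
End in state s0, which is an accepting state.

accepted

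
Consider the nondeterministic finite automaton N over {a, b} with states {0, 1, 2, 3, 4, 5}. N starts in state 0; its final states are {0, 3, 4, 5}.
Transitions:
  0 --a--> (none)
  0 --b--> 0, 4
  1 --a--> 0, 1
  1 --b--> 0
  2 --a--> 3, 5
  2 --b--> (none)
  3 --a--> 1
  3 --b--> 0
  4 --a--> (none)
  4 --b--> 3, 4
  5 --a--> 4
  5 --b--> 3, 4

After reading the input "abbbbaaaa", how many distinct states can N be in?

Start: {0}
read a: {}
The reachable set is empty and stays empty for the remaining 8 symbols.
Final reachable set {} has 0 states.

0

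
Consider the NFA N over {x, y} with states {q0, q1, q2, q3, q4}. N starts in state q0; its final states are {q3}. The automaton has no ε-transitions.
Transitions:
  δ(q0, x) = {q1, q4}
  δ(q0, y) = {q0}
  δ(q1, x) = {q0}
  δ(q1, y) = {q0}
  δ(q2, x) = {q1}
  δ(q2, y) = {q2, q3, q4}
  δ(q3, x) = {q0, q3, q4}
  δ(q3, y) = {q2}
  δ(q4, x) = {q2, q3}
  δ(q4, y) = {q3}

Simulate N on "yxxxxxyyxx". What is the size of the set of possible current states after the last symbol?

5

Start: {q0}
read y: {q0}
read x: {q1, q4}
read x: {q0, q2, q3}
read x: {q0, q1, q3, q4}
read x: {q0, q1, q2, q3, q4}
read x: {q0, q1, q2, q3, q4}
read y: {q0, q2, q3, q4}
read y: {q0, q2, q3, q4}
read x: {q0, q1, q2, q3, q4}
read x: {q0, q1, q2, q3, q4}
Final reachable set {q0, q1, q2, q3, q4} has 5 states.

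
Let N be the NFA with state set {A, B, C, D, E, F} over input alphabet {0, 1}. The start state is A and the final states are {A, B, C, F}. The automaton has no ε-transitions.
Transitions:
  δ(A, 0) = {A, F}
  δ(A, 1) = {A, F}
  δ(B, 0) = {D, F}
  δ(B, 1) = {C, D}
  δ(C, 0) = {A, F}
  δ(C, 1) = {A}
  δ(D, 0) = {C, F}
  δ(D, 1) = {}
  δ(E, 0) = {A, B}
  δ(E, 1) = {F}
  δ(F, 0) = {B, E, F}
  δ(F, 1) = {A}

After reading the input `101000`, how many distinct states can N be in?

Start: {A}
read 1: {A, F}
read 0: {A, B, E, F}
read 1: {A, C, D, F}
read 0: {A, B, C, E, F}
read 0: {A, B, D, E, F}
read 0: {A, B, C, D, E, F}
Final reachable set {A, B, C, D, E, F} has 6 states.

6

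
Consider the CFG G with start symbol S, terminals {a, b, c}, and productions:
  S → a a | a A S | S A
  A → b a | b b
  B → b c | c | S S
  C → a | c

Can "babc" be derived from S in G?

no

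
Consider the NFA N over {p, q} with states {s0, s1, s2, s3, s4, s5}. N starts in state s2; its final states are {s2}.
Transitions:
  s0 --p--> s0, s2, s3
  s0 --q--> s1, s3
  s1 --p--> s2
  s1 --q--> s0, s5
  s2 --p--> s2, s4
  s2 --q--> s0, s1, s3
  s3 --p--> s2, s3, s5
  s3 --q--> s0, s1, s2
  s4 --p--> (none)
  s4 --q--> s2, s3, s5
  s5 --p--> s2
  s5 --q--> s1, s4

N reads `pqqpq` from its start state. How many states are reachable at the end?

Start: {s2}
read p: {s2, s4}
read q: {s0, s1, s2, s3, s5}
read q: {s0, s1, s2, s3, s4, s5}
read p: {s0, s2, s3, s4, s5}
read q: {s0, s1, s2, s3, s4, s5}
Final reachable set {s0, s1, s2, s3, s4, s5} has 6 states.

6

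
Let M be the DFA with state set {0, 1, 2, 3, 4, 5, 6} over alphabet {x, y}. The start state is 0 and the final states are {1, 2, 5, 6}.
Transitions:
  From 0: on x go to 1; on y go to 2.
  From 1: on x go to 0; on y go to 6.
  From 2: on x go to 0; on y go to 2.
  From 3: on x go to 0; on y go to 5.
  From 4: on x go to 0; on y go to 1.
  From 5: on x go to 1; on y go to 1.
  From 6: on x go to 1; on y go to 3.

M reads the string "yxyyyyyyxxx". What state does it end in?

0

0 --y--> 2
2 --x--> 0
0 --y--> 2
2 --y--> 2
2 --y--> 2
2 --y--> 2
2 --y--> 2
2 --y--> 2
2 --x--> 0
0 --x--> 1
1 --x--> 0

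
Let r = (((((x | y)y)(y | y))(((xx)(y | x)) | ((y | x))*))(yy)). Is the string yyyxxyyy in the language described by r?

yes

Split as yyyxxy·yy: ((((x|y)y)(y|y))(((xx)(y|x))|((y|x))*)) matches yyyxxy and (yy) matches yy.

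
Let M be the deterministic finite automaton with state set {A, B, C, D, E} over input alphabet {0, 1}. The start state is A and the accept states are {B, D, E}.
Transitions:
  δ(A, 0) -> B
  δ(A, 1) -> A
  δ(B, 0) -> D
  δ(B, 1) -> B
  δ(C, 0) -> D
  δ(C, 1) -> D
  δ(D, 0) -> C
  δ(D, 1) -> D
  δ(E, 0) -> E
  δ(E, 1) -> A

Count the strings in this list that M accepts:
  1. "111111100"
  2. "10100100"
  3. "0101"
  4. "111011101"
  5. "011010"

"111111100": accepted
"10100100": accepted
"0101": accepted
"111011101": accepted
"011010": rejected

4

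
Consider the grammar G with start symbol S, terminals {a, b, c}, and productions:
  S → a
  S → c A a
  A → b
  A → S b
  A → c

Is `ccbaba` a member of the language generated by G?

yes

S ⇒ cAa ⇒ cSba ⇒ ccAaba ⇒ ccbaba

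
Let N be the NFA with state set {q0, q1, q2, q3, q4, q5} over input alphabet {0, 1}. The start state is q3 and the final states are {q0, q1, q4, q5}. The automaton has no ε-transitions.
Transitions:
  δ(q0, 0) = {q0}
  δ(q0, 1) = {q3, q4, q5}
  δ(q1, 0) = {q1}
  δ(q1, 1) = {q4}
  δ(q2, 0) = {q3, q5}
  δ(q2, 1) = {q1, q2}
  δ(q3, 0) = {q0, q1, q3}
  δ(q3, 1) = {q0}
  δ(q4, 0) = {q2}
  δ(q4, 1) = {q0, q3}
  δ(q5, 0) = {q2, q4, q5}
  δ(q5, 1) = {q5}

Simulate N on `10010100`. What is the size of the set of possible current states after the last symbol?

Start: {q3}
read 1: {q0}
read 0: {q0}
read 0: {q0}
read 1: {q3, q4, q5}
read 0: {q0, q1, q2, q3, q4, q5}
read 1: {q0, q1, q2, q3, q4, q5}
read 0: {q0, q1, q2, q3, q4, q5}
read 0: {q0, q1, q2, q3, q4, q5}
Final reachable set {q0, q1, q2, q3, q4, q5} has 6 states.

6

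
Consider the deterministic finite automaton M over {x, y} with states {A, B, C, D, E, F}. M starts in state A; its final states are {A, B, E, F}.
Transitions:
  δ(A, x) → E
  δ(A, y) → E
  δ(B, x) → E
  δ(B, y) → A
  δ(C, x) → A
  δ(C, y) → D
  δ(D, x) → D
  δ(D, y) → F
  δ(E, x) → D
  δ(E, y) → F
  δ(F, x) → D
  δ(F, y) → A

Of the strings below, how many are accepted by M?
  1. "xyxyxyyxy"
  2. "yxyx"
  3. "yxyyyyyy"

2

"xyxyxyyxy": accepted
"yxyx": rejected
"yxyyyyyy": accepted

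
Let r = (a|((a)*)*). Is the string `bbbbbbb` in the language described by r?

Neither a nor ((a)*)* matches bbbbbbb.

no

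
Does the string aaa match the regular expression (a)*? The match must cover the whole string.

yes

Split into 3 pieces a · a · a; each matches a.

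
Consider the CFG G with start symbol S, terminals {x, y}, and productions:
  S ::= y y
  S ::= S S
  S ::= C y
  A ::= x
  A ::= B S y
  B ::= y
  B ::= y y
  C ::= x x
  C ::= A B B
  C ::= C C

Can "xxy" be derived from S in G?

yes

S ⇒ Cy ⇒ xxy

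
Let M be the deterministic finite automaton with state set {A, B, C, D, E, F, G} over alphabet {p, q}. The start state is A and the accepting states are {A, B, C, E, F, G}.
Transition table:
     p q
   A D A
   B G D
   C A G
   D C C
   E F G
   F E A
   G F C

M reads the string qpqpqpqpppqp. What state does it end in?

A --q--> A
A --p--> D
D --q--> C
C --p--> A
A --q--> A
A --p--> D
D --q--> C
C --p--> A
A --p--> D
D --p--> C
C --q--> G
G --p--> F

F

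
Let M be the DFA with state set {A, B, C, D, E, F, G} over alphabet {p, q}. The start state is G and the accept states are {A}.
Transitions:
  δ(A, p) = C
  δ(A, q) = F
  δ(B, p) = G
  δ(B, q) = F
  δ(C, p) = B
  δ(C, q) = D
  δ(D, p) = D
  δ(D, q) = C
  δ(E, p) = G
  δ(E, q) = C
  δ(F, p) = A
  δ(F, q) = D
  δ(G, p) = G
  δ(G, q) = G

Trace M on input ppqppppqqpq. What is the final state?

G

G --p--> G
G --p--> G
G --q--> G
G --p--> G
G --p--> G
G --p--> G
G --p--> G
G --q--> G
G --q--> G
G --p--> G
G --q--> G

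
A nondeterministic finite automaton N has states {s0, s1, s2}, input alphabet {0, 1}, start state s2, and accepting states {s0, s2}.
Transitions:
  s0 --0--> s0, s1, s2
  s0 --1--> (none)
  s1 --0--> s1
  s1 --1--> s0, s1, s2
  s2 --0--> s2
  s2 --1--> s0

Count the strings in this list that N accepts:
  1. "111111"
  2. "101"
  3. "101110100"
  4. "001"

"111111": rejected
"101": accepted
"101110100": accepted
"001": accepted

3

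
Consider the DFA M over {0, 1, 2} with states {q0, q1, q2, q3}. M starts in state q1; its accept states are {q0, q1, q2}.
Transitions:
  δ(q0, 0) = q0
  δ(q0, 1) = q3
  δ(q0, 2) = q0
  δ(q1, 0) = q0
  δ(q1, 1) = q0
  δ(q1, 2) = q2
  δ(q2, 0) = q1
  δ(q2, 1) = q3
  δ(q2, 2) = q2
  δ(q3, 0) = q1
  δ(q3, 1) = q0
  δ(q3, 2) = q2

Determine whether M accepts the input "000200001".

q1 --0--> q0
q0 --0--> q0
q0 --0--> q0
q0 --2--> q0
q0 --0--> q0
q0 --0--> q0
q0 --0--> q0
q0 --0--> q0
q0 --1--> q3
End in state q3, which is not an accepting state.

rejected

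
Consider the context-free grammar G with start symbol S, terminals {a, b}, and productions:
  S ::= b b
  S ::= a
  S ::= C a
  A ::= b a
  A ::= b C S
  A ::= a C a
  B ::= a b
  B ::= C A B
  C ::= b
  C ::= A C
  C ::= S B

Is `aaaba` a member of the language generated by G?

no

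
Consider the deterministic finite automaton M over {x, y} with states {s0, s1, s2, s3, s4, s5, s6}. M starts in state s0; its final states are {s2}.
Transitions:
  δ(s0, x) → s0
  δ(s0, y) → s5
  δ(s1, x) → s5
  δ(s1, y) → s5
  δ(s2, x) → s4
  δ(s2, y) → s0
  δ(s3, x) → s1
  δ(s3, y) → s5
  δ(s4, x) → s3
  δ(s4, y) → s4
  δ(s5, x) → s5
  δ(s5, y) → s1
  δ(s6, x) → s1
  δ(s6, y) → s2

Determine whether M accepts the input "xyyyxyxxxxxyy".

rejected

s0 --x--> s0
s0 --y--> s5
s5 --y--> s1
s1 --y--> s5
s5 --x--> s5
s5 --y--> s1
s1 --x--> s5
s5 --x--> s5
s5 --x--> s5
s5 --x--> s5
s5 --x--> s5
s5 --y--> s1
s1 --y--> s5
End in state s5, which is not an accepting state.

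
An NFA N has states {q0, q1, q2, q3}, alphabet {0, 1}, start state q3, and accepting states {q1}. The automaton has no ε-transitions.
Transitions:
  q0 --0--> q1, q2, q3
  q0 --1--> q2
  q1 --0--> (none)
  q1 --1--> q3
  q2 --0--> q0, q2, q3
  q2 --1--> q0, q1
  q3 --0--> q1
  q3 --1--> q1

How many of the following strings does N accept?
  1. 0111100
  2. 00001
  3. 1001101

0

0111100: rejected
00001: rejected
1001101: rejected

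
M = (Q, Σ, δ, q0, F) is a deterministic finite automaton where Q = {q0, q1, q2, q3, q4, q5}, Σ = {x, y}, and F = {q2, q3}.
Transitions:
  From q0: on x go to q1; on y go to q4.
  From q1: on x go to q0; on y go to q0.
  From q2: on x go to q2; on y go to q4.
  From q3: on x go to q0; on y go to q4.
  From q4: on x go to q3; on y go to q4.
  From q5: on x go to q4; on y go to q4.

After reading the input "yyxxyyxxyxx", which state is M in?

q0

q0 --y--> q4
q4 --y--> q4
q4 --x--> q3
q3 --x--> q0
q0 --y--> q4
q4 --y--> q4
q4 --x--> q3
q3 --x--> q0
q0 --y--> q4
q4 --x--> q3
q3 --x--> q0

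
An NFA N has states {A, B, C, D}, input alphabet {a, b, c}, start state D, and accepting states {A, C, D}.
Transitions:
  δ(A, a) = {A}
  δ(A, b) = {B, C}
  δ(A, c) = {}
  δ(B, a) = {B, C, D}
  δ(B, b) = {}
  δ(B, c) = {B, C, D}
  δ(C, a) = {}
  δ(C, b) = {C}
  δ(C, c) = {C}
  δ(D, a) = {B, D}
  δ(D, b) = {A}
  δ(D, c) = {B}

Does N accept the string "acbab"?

Start: {D}
read a: {B, D}
read c: {B, C, D}
read b: {A, C}
read a: {A}
read b: {B, C}
Reachable ∩ accepting = {C} — nonempty.

accepted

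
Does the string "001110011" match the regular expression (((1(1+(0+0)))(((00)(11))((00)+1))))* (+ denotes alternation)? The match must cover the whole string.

001110011 cannot be split into zero or more pieces each matching ((1(1+(0+0)))(((00)(11))((00)+1))).

no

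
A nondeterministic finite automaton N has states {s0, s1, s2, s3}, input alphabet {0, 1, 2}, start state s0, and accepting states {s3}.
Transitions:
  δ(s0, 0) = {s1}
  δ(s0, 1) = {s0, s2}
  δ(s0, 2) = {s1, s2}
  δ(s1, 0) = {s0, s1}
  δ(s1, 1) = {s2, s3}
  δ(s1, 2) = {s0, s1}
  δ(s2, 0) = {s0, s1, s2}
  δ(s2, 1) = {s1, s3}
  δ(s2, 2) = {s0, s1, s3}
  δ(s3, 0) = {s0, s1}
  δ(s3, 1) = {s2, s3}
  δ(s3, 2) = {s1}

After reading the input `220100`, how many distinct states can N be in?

3

Start: {s0}
read 2: {s1, s2}
read 2: {s0, s1, s3}
read 0: {s0, s1}
read 1: {s0, s2, s3}
read 0: {s0, s1, s2}
read 0: {s0, s1, s2}
Final reachable set {s0, s1, s2} has 3 states.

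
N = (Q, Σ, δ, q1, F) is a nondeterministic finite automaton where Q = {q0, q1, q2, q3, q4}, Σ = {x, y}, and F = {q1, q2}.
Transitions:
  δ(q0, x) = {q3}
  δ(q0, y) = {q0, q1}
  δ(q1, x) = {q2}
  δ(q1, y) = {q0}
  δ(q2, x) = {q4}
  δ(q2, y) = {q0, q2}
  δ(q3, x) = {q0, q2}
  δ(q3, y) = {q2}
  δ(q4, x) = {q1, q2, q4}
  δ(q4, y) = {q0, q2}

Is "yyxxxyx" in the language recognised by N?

Start: {q1}
read y: {q0}
read y: {q0, q1}
read x: {q2, q3}
read x: {q0, q2, q4}
read x: {q1, q2, q3, q4}
read y: {q0, q2}
read x: {q3, q4}
Reachable ∩ accepting = {} — empty.

rejected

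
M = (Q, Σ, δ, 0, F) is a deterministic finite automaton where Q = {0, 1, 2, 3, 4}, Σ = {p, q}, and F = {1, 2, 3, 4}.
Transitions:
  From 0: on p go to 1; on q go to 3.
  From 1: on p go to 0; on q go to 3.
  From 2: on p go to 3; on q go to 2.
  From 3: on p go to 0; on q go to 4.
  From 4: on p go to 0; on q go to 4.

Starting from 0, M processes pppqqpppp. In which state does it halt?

1

0 --p--> 1
1 --p--> 0
0 --p--> 1
1 --q--> 3
3 --q--> 4
4 --p--> 0
0 --p--> 1
1 --p--> 0
0 --p--> 1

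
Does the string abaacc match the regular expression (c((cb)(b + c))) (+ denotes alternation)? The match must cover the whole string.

No split of abaacc into u·v has c matching u and ((cb)(b+c)) matching v.

no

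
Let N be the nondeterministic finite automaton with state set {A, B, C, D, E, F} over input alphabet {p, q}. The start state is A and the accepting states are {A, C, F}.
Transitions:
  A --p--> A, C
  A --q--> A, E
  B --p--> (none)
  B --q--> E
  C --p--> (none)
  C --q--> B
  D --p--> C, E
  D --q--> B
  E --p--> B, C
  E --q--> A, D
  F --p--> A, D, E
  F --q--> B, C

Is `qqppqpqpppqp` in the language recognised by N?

accepted

Start: {A}
read q: {A, E}
read q: {A, D, E}
read p: {A, B, C, E}
read p: {A, B, C}
read q: {A, B, E}
read p: {A, B, C}
read q: {A, B, E}
read p: {A, B, C}
read p: {A, C}
read p: {A, C}
read q: {A, B, E}
read p: {A, B, C}
Reachable ∩ accepting = {A, C} — nonempty.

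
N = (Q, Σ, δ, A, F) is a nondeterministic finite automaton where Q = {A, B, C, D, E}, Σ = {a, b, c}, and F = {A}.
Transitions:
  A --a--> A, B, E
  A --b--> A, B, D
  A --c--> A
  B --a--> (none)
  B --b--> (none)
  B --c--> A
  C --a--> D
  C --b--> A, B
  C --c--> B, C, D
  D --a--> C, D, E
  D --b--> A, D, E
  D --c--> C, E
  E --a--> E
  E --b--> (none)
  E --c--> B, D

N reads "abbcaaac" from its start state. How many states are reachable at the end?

Start: {A}
read a: {A, B, E}
read b: {A, B, D}
read b: {A, B, D, E}
read c: {A, B, C, D, E}
read a: {A, B, C, D, E}
read a: {A, B, C, D, E}
read a: {A, B, C, D, E}
read c: {A, B, C, D, E}
Final reachable set {A, B, C, D, E} has 5 states.

5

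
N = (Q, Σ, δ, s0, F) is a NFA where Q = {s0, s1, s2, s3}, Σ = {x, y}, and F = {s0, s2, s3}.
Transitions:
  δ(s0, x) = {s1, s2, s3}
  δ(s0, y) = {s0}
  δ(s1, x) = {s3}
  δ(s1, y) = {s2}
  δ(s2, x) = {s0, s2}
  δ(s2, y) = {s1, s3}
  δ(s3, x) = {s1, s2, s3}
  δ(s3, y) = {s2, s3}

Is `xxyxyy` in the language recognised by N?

Start: {s0}
read x: {s1, s2, s3}
read x: {s0, s1, s2, s3}
read y: {s0, s1, s2, s3}
read x: {s0, s1, s2, s3}
read y: {s0, s1, s2, s3}
read y: {s0, s1, s2, s3}
Reachable ∩ accepting = {s0, s2, s3} — nonempty.

accepted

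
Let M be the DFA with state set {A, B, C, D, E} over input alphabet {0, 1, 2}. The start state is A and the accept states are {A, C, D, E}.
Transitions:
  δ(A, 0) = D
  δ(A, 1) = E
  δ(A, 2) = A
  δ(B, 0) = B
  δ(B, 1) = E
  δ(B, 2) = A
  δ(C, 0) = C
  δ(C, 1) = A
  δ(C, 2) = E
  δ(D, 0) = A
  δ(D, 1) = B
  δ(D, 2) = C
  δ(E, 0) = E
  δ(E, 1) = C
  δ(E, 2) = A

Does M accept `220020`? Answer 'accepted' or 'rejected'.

A --2--> A
A --2--> A
A --0--> D
D --0--> A
A --2--> A
A --0--> D
End in state D, which is an accepting state.

accepted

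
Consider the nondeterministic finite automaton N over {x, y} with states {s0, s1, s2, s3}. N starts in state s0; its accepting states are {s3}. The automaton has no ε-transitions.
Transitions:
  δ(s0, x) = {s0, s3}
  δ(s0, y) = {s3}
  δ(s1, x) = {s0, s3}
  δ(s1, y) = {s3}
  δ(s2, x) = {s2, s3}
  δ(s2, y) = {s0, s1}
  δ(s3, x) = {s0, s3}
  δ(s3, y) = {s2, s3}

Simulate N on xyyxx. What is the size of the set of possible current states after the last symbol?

Start: {s0}
read x: {s0, s3}
read y: {s2, s3}
read y: {s0, s1, s2, s3}
read x: {s0, s2, s3}
read x: {s0, s2, s3}
Final reachable set {s0, s2, s3} has 3 states.

3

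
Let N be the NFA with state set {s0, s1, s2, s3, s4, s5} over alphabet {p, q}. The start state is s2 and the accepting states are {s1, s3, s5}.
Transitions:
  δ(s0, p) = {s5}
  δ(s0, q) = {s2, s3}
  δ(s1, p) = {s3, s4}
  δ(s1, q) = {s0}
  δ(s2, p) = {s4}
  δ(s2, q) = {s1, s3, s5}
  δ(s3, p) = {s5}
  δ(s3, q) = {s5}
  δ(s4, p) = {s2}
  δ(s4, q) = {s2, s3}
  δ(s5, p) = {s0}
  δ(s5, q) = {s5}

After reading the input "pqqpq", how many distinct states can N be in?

3

Start: {s2}
read p: {s4}
read q: {s2, s3}
read q: {s1, s3, s5}
read p: {s0, s3, s4, s5}
read q: {s2, s3, s5}
Final reachable set {s2, s3, s5} has 3 states.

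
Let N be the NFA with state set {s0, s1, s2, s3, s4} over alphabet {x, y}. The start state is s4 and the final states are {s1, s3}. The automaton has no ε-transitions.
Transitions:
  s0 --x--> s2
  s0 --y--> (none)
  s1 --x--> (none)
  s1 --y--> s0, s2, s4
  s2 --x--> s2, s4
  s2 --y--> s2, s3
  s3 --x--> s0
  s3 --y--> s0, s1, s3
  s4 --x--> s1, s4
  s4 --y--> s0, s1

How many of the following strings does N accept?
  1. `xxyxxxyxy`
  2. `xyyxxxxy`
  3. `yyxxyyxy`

3

`xxyxxxyxy`: accepted
`xyyxxxxy`: accepted
`yyxxyyxy`: accepted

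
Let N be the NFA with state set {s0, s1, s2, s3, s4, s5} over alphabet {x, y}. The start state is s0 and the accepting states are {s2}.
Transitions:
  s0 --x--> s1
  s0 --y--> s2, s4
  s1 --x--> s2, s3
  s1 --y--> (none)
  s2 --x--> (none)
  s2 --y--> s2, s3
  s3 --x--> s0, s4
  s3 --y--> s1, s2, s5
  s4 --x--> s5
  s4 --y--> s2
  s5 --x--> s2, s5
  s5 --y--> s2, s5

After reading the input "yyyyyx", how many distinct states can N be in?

5

Start: {s0}
read y: {s2, s4}
read y: {s2, s3}
read y: {s1, s2, s3, s5}
read y: {s1, s2, s3, s5}
read y: {s1, s2, s3, s5}
read x: {s0, s2, s3, s4, s5}
Final reachable set {s0, s2, s3, s4, s5} has 5 states.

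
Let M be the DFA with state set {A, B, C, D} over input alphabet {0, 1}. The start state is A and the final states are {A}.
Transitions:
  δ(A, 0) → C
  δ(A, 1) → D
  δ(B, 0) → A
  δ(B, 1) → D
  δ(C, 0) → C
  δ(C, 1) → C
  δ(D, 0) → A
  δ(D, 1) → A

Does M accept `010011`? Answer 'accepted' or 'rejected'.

A --0--> C
C --1--> C
C --0--> C
C --0--> C
C --1--> C
C --1--> C
End in state C, which is not an accepting state.

rejected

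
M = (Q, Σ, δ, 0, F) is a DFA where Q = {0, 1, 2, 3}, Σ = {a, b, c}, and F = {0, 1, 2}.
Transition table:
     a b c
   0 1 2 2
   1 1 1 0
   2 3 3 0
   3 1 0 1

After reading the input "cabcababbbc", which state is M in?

0 --c--> 2
2 --a--> 3
3 --b--> 0
0 --c--> 2
2 --a--> 3
3 --b--> 0
0 --a--> 1
1 --b--> 1
1 --b--> 1
1 --b--> 1
1 --c--> 0

0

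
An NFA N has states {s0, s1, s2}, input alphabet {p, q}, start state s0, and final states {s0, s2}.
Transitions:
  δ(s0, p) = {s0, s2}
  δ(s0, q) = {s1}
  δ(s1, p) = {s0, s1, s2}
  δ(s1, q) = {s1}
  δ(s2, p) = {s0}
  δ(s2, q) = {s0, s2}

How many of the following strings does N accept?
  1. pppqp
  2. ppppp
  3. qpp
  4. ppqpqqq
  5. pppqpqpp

pppqp: accepted
ppppp: accepted
qpp: accepted
ppqpqqq: accepted
pppqpqpp: accepted

5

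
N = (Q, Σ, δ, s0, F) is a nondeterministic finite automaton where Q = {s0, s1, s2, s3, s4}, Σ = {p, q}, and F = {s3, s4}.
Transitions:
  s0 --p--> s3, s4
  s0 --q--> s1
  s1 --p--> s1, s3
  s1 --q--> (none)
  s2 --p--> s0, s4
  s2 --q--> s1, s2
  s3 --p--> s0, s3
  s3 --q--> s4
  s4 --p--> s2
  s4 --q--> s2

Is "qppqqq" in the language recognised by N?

rejected

Start: {s0}
read q: {s1}
read p: {s1, s3}
read p: {s0, s1, s3}
read q: {s1, s4}
read q: {s2}
read q: {s1, s2}
Reachable ∩ accepting = {} — empty.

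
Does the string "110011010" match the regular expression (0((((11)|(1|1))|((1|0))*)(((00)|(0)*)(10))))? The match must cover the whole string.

no

No split of 110011010 into u·v has 0 matching u and ((((11)|(1|1))|((1|0))*)(((00)|(0)*)(10))) matching v.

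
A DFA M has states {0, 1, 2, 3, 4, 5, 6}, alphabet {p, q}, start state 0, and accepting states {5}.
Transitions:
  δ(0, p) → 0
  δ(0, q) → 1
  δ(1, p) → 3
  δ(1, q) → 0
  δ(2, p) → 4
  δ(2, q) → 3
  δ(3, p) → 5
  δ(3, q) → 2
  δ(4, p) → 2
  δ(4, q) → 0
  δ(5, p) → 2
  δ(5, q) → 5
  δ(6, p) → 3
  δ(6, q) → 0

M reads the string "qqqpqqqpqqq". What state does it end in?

0

0 --q--> 1
1 --q--> 0
0 --q--> 1
1 --p--> 3
3 --q--> 2
2 --q--> 3
3 --q--> 2
2 --p--> 4
4 --q--> 0
0 --q--> 1
1 --q--> 0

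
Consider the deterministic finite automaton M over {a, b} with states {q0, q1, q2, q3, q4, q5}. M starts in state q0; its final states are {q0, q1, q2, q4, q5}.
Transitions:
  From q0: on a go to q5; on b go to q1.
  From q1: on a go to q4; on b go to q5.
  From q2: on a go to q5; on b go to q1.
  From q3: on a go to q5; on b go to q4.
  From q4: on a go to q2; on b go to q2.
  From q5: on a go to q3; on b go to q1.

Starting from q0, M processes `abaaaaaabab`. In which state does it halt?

q0 --a--> q5
q5 --b--> q1
q1 --a--> q4
q4 --a--> q2
q2 --a--> q5
q5 --a--> q3
q3 --a--> q5
q5 --a--> q3
q3 --b--> q4
q4 --a--> q2
q2 --b--> q1

q1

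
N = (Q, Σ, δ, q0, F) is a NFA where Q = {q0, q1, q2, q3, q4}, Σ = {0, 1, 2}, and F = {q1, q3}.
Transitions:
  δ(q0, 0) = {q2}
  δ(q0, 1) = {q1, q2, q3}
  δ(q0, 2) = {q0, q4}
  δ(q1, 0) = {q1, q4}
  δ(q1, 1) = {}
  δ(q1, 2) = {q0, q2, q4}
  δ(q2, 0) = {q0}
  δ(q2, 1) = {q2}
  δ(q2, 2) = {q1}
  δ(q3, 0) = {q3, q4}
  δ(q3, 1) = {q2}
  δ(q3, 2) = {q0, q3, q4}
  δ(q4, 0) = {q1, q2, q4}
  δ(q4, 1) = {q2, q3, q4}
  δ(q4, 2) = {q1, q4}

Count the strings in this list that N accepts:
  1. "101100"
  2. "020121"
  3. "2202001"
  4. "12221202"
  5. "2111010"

5

"101100": accepted
"020121": accepted
"2202001": accepted
"12221202": accepted
"2111010": accepted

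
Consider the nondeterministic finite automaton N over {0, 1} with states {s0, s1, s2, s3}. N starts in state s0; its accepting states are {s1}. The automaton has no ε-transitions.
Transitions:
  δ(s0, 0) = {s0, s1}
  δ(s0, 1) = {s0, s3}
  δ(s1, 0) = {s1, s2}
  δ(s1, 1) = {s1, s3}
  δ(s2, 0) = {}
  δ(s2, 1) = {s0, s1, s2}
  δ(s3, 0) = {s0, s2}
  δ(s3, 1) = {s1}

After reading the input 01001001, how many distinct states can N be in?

Start: {s0}
read 0: {s0, s1}
read 1: {s0, s1, s3}
read 0: {s0, s1, s2}
read 0: {s0, s1, s2}
read 1: {s0, s1, s2, s3}
read 0: {s0, s1, s2}
read 0: {s0, s1, s2}
read 1: {s0, s1, s2, s3}
Final reachable set {s0, s1, s2, s3} has 4 states.

4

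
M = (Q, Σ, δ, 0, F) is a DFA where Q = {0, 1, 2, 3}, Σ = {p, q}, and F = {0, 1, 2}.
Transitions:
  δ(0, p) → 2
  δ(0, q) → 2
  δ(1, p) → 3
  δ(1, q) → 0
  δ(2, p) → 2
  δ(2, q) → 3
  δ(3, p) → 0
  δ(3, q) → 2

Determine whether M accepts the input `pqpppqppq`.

rejected

0 --p--> 2
2 --q--> 3
3 --p--> 0
0 --p--> 2
2 --p--> 2
2 --q--> 3
3 --p--> 0
0 --p--> 2
2 --q--> 3
End in state 3, which is not an accepting state.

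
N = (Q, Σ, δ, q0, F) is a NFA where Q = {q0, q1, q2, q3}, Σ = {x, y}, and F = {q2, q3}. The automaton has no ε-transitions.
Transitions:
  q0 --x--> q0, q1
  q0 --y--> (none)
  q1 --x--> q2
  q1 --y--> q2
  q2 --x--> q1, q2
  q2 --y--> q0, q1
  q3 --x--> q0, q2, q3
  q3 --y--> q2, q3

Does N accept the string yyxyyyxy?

rejected

Start: {q0}
read y: {}
The reachable set is empty and stays empty for the remaining 7 symbols.
Reachable ∩ accepting = {} — empty.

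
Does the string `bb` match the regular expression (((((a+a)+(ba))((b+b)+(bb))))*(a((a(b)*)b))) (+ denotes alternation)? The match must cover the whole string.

No split of bb into u·v has ((((a+a)+(ba))((b+b)+(bb))))* matching u and (a((a(b)*)b)) matching v.

no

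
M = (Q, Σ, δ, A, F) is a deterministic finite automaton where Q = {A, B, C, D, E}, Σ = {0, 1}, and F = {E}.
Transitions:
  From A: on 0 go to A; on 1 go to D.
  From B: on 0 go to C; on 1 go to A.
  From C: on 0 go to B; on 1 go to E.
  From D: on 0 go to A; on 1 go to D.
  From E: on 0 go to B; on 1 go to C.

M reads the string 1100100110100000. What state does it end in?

A

A --1--> D
D --1--> D
D --0--> A
A --0--> A
A --1--> D
D --0--> A
A --0--> A
A --1--> D
D --1--> D
D --0--> A
A --1--> D
D --0--> A
A --0--> A
A --0--> A
A --0--> A
A --0--> A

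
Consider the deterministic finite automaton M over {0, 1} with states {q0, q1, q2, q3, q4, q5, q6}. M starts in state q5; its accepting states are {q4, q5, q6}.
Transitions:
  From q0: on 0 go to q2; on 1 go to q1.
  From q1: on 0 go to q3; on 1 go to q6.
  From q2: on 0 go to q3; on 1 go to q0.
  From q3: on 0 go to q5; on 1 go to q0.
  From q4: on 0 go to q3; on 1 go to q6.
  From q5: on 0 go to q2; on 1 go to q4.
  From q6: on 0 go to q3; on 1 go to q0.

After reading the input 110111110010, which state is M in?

q5 --1--> q4
q4 --1--> q6
q6 --0--> q3
q3 --1--> q0
q0 --1--> q1
q1 --1--> q6
q6 --1--> q0
q0 --1--> q1
q1 --0--> q3
q3 --0--> q5
q5 --1--> q4
q4 --0--> q3

q3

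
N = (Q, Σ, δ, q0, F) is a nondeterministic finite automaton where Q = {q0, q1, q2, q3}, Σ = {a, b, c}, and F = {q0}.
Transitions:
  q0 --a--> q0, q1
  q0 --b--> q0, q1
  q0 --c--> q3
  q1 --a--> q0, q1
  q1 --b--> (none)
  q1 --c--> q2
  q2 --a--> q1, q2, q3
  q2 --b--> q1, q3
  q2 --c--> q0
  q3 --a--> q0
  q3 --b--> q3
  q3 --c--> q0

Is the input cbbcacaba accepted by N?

Start: {q0}
read c: {q3}
read b: {q3}
read b: {q3}
read c: {q0}
read a: {q0, q1}
read c: {q2, q3}
read a: {q0, q1, q2, q3}
read b: {q0, q1, q3}
read a: {q0, q1}
Reachable ∩ accepting = {q0} — nonempty.

accepted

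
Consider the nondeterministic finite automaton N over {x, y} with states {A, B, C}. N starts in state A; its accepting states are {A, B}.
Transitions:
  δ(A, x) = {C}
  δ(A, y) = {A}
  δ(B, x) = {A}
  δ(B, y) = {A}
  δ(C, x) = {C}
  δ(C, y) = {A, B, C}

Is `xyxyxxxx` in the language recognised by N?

rejected

Start: {A}
read x: {C}
read y: {A, B, C}
read x: {A, C}
read y: {A, B, C}
read x: {A, C}
read x: {C}
read x: {C}
read x: {C}
Reachable ∩ accepting = {} — empty.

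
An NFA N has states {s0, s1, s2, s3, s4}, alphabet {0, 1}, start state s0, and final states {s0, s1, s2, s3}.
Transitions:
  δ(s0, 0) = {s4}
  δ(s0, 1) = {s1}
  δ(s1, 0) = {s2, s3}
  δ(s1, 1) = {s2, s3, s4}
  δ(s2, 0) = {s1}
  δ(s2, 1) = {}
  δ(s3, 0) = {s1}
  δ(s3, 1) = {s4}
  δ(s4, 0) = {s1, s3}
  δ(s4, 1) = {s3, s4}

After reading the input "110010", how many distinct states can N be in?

Start: {s0}
read 1: {s1}
read 1: {s2, s3, s4}
read 0: {s1, s3}
read 0: {s1, s2, s3}
read 1: {s2, s3, s4}
read 0: {s1, s3}
Final reachable set {s1, s3} has 2 states.

2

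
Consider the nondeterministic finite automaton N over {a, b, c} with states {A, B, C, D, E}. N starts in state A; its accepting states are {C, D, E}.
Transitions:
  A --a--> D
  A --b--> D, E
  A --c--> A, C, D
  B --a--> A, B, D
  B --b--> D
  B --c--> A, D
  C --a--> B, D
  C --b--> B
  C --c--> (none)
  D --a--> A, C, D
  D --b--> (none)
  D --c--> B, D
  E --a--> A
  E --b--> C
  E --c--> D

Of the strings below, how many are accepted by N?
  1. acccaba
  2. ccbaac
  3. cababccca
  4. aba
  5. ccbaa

acccaba: accepted
ccbaac: accepted
cababccca: accepted
aba: rejected
ccbaa: accepted

4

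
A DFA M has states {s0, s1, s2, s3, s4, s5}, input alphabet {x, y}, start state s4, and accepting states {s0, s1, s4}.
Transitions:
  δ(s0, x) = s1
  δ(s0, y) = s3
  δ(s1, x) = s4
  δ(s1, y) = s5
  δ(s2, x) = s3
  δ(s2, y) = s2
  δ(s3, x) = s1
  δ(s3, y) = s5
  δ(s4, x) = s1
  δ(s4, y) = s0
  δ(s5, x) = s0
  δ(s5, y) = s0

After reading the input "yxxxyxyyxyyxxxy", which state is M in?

s0

s4 --y--> s0
s0 --x--> s1
s1 --x--> s4
s4 --x--> s1
s1 --y--> s5
s5 --x--> s0
s0 --y--> s3
s3 --y--> s5
s5 --x--> s0
s0 --y--> s3
s3 --y--> s5
s5 --x--> s0
s0 --x--> s1
s1 --x--> s4
s4 --y--> s0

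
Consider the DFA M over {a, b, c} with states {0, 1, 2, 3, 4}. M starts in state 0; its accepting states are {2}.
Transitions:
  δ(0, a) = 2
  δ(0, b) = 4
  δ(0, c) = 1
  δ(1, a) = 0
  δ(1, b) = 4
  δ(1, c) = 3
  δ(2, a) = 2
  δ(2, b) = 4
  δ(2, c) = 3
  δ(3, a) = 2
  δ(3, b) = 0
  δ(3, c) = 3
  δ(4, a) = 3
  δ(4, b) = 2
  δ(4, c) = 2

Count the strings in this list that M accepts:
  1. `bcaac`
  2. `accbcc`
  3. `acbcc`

0

`bcaac`: rejected
`accbcc`: rejected
`acbcc`: rejected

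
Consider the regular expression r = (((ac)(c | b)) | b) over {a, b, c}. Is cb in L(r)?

no

Neither ((ac)(c|b)) nor b matches cb.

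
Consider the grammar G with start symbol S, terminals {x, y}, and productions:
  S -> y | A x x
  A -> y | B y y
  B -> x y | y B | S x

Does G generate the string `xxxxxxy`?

no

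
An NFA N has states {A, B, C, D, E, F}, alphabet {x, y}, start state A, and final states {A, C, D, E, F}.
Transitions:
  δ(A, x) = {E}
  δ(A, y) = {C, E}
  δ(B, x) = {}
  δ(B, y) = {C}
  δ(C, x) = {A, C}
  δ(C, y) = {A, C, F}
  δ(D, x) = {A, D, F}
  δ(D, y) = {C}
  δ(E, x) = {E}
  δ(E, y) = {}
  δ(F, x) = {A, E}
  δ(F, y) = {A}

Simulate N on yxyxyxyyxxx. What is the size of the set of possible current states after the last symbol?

Start: {A}
read y: {C, E}
read x: {A, C, E}
read y: {A, C, E, F}
read x: {A, C, E}
read y: {A, C, E, F}
read x: {A, C, E}
read y: {A, C, E, F}
read y: {A, C, E, F}
read x: {A, C, E}
read x: {A, C, E}
read x: {A, C, E}
Final reachable set {A, C, E} has 3 states.

3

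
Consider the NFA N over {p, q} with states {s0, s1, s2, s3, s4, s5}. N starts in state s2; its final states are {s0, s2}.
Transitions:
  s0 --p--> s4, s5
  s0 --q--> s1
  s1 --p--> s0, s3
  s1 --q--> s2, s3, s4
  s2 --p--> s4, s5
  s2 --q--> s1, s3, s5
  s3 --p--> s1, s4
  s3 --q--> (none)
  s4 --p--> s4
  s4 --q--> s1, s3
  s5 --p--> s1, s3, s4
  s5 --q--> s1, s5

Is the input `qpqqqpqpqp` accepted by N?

Start: {s2}
read q: {s1, s3, s5}
read p: {s0, s1, s3, s4}
read q: {s1, s2, s3, s4}
read q: {s1, s2, s3, s4, s5}
read q: {s1, s2, s3, s4, s5}
read p: {s0, s1, s3, s4, s5}
read q: {s1, s2, s3, s4, s5}
read p: {s0, s1, s3, s4, s5}
read q: {s1, s2, s3, s4, s5}
read p: {s0, s1, s3, s4, s5}
Reachable ∩ accepting = {s0} — nonempty.

accepted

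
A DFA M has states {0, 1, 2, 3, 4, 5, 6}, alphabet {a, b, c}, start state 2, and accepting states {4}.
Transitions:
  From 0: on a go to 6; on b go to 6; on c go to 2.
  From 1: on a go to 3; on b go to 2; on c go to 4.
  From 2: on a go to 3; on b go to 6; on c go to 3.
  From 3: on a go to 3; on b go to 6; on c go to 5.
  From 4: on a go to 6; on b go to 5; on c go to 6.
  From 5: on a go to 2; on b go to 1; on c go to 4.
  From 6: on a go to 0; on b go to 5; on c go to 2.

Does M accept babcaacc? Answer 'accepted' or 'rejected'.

accepted

2 --b--> 6
6 --a--> 0
0 --b--> 6
6 --c--> 2
2 --a--> 3
3 --a--> 3
3 --c--> 5
5 --c--> 4
End in state 4, which is an accepting state.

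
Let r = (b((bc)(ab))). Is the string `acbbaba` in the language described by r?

no

No split of acbbaba into u·v has b matching u and ((bc)(ab)) matching v.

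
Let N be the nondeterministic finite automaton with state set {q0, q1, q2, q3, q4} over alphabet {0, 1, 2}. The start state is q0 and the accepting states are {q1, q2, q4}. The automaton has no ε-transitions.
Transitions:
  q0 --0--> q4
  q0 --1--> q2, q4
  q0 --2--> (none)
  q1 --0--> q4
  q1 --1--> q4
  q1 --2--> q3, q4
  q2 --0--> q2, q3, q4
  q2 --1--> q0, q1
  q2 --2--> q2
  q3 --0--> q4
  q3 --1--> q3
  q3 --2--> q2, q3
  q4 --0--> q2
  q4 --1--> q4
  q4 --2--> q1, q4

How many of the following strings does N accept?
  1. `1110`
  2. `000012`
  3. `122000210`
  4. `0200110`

4

`1110`: accepted
`000012`: accepted
`122000210`: accepted
`0200110`: accepted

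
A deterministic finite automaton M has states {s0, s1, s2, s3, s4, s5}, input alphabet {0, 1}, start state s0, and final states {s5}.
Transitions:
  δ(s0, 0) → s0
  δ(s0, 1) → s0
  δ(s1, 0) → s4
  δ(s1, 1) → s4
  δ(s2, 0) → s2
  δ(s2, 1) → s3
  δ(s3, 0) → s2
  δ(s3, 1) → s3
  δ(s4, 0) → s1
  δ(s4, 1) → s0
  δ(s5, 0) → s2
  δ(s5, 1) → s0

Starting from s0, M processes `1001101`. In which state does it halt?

s0

s0 --1--> s0
s0 --0--> s0
s0 --0--> s0
s0 --1--> s0
s0 --1--> s0
s0 --0--> s0
s0 --1--> s0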